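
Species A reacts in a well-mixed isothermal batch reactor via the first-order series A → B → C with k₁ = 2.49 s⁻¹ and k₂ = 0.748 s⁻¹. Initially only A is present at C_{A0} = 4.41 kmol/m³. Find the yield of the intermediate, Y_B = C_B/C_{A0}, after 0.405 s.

0.534

The intermediate concentration in a first-order A→B→C sequence is C_B = k₁C_{A0}(e^(−k₁t) − e^(−k₂t))/(k₂−k₁).
e^(−k₁t) = e^(−2.49×0.405) = e^(−1.008) = 0.3648; e^(−k₂t) = e^(−0.3029) = 0.7386.
C_B = 2.49×4.41/(0.748−2.49) × (0.3648−0.7386) = (-6.304)×(-0.3739) = 2.357 kmol/m³.
Y_B = C_B/C_{A0} = 2.357/4.41 = 0.534.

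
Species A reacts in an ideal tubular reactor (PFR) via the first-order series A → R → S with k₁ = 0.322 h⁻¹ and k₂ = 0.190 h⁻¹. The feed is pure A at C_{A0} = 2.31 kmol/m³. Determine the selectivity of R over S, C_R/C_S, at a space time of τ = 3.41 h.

2.27

The intermediate concentration in a first-order A→B→C sequence is C_R = k₁C_{A0}(e^(−k₁τ) − e^(−k₂τ))/(k₂−k₁).
e^(−k₁τ) = e^(−0.322×3.41) = e^(−1.098) = 0.3335; e^(−k₂τ) = e^(−0.6479) = 0.5231.
C_R = 0.322×2.31/(0.190−0.322) × (0.3335−0.5231) = (-5.635)×(-0.1896) = 1.068 kmol/m³.
C_A = C_{A0}e^(−k₁τ) = 0.7705 kmol/m³, so C_S = C_{A0}−C_A−C_R = 0.4711 kmol/m³; C_R/C_S = 2.27.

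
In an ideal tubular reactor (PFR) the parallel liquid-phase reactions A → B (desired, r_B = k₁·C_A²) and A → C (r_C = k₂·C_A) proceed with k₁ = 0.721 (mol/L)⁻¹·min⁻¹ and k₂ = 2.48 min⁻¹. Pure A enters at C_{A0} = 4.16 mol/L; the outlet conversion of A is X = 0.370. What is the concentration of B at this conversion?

C_A = C_{A0}(1−X) = 2.621 mol/L.
Along a PFR/batch, dC_C/dC_A = −r_C/(r_B+r_C) = −k₂/(k₂+k₁·C_A).
Integrating from C_{A0} to C_A: C_C = (2.48/0.721)·ln[(2.48+0.721·4.16)/(2.48+0.721·2.62)] = 3.440·ln(5.479/4.370) = 0.7785 mol/L.
Then C_B = (C_{A0}−C_A) − C_C = 1.539 − 0.7785 = 0.7607 mol/L.

0.761 mol/L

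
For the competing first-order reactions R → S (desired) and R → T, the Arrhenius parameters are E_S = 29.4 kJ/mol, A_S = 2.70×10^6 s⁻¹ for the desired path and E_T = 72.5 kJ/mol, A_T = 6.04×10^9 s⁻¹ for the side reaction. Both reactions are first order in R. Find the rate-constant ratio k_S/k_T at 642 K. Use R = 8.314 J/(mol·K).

1.44

Since both paths have the same order in R, the concentration cancels and S_{S/T} = k_S/k_T = (A_S/A_T)·exp[(E_T−E_S)/(RT)].
(E_T−E_S)/(RT) = (72.5−29.4)×10³/(8.314×642) = 43100/5338 = 8.075.
k_S/k_T = (2.70×10^6/6.04×10^9)·exp(8.075) = 4.470×10^-4 × 3213 = 1.44.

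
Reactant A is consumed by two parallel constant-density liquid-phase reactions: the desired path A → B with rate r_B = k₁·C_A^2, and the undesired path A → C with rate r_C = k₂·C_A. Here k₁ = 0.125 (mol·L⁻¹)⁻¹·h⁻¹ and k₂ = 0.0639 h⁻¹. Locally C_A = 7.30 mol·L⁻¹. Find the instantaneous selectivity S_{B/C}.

14.3

S_{B/C} = r_B/r_C = (k₁·C_A^2)/(k₂·C_A) = (k₁/k₂)·C_A.
= (0.125×7.300^2) / (0.0639×7.300) = 6.661/0.4665 = 14.3.
Since the desired path is higher order in A, keeping C_A high (PFR or concentrated feed) favours B.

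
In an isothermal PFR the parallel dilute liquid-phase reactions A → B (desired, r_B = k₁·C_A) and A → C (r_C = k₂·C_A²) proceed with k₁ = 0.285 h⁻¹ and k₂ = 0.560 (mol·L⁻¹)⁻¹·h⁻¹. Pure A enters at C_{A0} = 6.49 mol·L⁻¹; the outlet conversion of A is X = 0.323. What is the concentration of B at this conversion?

C_A = C_{A0}(1−X) = 4.394 mol·L⁻¹.
Along a PFR/batch, dC_B/dC_A = −r_B/(r_B+r_C) = −k₁/(k₁+k₂·C_A).
Integrating from C_{A0} to C_A: C_B = (0.285/0.560)·ln[(0.285+0.560·6.49)/(0.285+0.560·4.39)] = 0.5089·ln(3.919/2.745) = 0.1812 mol·L⁻¹.

0.181 mol·L⁻¹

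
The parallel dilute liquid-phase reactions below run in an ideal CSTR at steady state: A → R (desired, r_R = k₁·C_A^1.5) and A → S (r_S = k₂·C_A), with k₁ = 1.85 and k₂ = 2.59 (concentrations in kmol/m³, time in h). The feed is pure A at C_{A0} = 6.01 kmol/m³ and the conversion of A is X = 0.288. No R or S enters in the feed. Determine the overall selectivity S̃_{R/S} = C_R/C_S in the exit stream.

1.48

Exit C_A = C_{A0}(1−X) = 6.01×0.712 = 4.279 kmol/m³.
A CSTR operates uniformly at the exit composition, giving r_R = 16.38 and r_S = 11.08 (each k·C_A^n at C_A = 4.279).
Overall selectivity = C_R/C_S = r_Rτ/(r_Sτ) = r_R/r_S = 1.48.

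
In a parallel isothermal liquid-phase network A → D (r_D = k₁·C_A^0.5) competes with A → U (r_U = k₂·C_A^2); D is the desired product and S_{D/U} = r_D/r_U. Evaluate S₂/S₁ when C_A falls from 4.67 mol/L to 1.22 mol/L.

7.49

S_{D/U} = (k₁/k₂)·C_A^-1.5, so S₂/S₁ = (C_{A,2}/C_{A,1})^-1.5.
= (1.22/4.67)^(-1.5) = (0.2612)^(-1.5) = 7.49.
Selectivity toward D rises as C_A falls — low-concentration operation is favoured.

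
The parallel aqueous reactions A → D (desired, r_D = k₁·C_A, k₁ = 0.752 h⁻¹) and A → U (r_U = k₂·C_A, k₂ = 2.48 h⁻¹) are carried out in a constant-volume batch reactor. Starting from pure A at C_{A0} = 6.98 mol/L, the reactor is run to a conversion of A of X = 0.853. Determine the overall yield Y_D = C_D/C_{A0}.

0.198

C_A = C_{A0}(1−X) = 1.026 mol/L.
Both paths are first order in A, so the instantaneous fraction to D is constant: dC_D/d(−C_A) = k₁/(k₁+k₂) = 0.2327.
C_D = 0.2327·(C_{A0}−C_A) = 0.2327×5.954 = 1.39 mol/L.
Y_D = C_D/C_{A0} = 1.385/6.98 = 0.198.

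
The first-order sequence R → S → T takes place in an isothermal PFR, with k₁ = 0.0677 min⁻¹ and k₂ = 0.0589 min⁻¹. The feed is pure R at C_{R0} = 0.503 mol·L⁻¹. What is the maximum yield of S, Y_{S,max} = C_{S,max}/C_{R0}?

0.394

Evaluating C_S at τ_opt = ln(k₂/k₁)/(k₂−k₁) gives C_{S,max}/C_{R0} = (k₁/k₂)^[k₂/(k₂−k₁)].
= (0.0677/0.0589)^(0.0589/(0.0589−0.0677)) = (1.149)^(-6.693) = 0.3938.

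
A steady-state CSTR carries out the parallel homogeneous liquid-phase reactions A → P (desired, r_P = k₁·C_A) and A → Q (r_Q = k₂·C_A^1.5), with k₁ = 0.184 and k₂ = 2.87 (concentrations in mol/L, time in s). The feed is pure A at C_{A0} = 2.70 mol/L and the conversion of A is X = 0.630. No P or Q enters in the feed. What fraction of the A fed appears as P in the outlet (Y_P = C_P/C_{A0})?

Exit C_A = C_{A0}(1−X) = 2.70×0.370 = 0.9990 mol/L.
A CSTR operates uniformly at the exit composition, giving r_P = 0.1838 and r_Q = 2.866 (each k·C_A^n at C_A = 0.9990).
Fraction of consumed A going to P: r_P/(r_P+r_Q) = 0.06028.
C_P = 0.06028·C_{A0}·X = 0.06028×2.70×0.630 = 0.103 mol/L; Y_P = C_P/C_{A0} = 0.0380.

0.0380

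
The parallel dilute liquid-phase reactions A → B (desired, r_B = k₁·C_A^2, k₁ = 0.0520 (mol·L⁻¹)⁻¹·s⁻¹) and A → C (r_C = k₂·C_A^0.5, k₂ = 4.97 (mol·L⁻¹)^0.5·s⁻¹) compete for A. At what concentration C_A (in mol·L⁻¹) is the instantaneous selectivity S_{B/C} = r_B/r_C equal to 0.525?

13.6 mol·L⁻¹

S_{B/C} = (k₁/k₂)·C_A^1.5 ⇒ C_A = (S·k₂/k₁)^(1/1.5).
= (0.525×4.97/0.0520)^(0.6667) = (50.18)^(0.6667) = 13.6 mol·L⁻¹.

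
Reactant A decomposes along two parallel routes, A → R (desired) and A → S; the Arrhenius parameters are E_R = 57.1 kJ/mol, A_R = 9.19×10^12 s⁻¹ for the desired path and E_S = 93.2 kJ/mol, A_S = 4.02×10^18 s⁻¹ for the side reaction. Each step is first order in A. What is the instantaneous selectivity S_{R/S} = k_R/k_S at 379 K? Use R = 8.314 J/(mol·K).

Since both paths have the same order in A, the concentration cancels and S_{R/S} = k_R/k_S = (A_R/A_S)·exp[(E_S−E_R)/(RT)].
(E_S−E_R)/(RT) = (93.2−57.1)×10³/(8.314×379) = 36100/3151 = 11.46.
k_R/k_S = (9.19×10^12/4.02×10^18)·exp(11.46) = 2.286×10^-6 × 94529 = 0.216.
Since E_R < E_S, lowering the temperature improves selectivity toward R.

0.216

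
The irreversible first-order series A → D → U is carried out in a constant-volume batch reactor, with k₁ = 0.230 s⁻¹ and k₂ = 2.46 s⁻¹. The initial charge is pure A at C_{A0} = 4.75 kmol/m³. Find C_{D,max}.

0.348 kmol/m³

Evaluating C_D at t_opt = ln(k₂/k₁)/(k₂−k₁) gives C_{D,max}/C_{A0} = (k₁/k₂)^[k₂/(k₂−k₁)].
= (0.230/2.46)^(2.46/(2.46−0.230)) = (0.09350)^(1.103) = 0.07322.
C_{D,max} = 0.07322×4.75 = 0.348 kmol/m³.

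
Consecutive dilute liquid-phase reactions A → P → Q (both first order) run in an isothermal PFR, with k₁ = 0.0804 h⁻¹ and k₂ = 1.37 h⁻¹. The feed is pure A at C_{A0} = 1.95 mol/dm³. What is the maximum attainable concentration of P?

0.0959 mol/dm³

For a first-order series the maximum intermediate yield is C_{P,max}/C_{A0} = (k₁/k₂)^[k₂/(k₂−k₁)].
= (0.0804/1.37)^(1.37/(1.37−0.0804)) = (0.05869)^(1.062) = 0.04918.
C_{P,max} = 0.04918×1.95 = 0.0959 mol/dm³.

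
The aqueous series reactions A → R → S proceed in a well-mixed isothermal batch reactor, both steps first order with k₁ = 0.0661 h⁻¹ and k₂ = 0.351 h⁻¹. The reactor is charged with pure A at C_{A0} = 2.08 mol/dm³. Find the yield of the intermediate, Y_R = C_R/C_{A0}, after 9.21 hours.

0.117

For first-order series with pure A initially, C_R(t) = k₁C_{A0}/(k₂−k₁)·(e^(−k₁t) − e^(−k₂t)).
e^(−k₁t) = e^(−0.0661×9.21) = e^(−0.6088) = 0.5440; e^(−k₂t) = e^(−3.233) = 0.03945.
C_R = 0.0661×2.08/(0.351−0.0661) × (0.5440−0.03945) = 0.4826×0.5046 = 0.2435 mol/dm³.
Y_R = C_R/C_{A0} = 0.2435/2.08 = 0.117.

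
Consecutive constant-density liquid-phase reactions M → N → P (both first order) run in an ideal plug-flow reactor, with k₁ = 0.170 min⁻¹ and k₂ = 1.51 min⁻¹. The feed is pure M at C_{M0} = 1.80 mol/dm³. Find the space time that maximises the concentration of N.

Setting dC_N/dτ = 0 gives τ_opt = ln(k₂/k₁)/(k₂−k₁).
= ln(1.51/0.170)/(1.51−0.170) = ln(8.882)/1.340 = 2.184/1.340 = 1.63 min.

1.63 min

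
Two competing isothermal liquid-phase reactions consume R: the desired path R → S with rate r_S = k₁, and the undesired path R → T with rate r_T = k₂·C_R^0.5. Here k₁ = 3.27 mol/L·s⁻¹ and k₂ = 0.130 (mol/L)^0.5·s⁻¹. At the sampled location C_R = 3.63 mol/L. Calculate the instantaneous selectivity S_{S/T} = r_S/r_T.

13.2

S_{S/T} = r_S/r_T = (k₁)/(k₂·C_R^0.5) = (k₁/k₂)·C_R^-0.5.
= (3.27) / (0.130×3.630^0.5) = 3.270/0.2477 = 13.2.
The undesired path is higher order in R, so low C_R (CSTR or dilute feed) favours S.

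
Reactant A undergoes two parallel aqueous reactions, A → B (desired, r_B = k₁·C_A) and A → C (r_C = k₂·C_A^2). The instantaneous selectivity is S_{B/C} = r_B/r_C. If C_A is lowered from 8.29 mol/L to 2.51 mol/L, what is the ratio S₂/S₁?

3.30

S_{B/C} = (k₁/k₂)·C_A⁻¹, so S₂/S₁ = (C_{A,2}/C_{A,1})⁻¹.
= 8.29/2.51 = 3.30.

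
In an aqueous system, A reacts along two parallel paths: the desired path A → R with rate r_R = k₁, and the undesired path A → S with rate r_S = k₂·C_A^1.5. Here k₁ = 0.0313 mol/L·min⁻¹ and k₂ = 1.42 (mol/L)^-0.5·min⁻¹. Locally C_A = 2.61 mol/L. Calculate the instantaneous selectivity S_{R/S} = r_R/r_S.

0.00523

S_{R/S} = r_R/r_S = (k₁)/(k₂·C_A^1.5) = (k₁/k₂)·C_A^-1.5.
= (0.0313) / (1.42×2.610^1.5) = 0.03130/5.988 = 0.00523.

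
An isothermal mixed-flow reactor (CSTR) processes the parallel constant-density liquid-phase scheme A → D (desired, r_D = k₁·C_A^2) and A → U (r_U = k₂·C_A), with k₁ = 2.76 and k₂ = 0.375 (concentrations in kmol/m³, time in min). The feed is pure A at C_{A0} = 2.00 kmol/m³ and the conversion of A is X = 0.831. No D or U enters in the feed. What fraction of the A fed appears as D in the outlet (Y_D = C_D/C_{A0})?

0.593

Exit C_A = C_{A0}(1−X) = 2.00×0.169 = 0.3380 kmol/m³.
Rates in a CSTR are evaluated at the outlet concentration: r_D = 2.76×0.3380^2 = 0.3153, r_U = 0.375×0.3380 = 0.1268.
Fraction of consumed A going to D: r_D/(r_D+r_U) = 0.7133.
C_D = 0.7133·C_{A0}·X = 0.7133×2.00×0.831 = 1.19 kmol/m³; Y_D = C_D/C_{A0} = 0.593.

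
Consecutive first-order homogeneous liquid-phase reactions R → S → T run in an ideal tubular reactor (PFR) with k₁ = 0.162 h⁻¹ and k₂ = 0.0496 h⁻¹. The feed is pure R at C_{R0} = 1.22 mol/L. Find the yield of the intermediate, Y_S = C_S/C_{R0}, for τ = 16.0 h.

0.544

The intermediate concentration in a first-order A→B→C sequence is C_S = k₁C_{R0}(e^(−k₁τ) − e^(−k₂τ))/(k₂−k₁).
e^(−k₁τ) = e^(−0.162×16.0) = e^(−2.592) = 0.07487; e^(−k₂τ) = e^(−0.7936) = 0.4522.
C_S = 0.162×1.22/(0.0496−0.162) × (0.07487−0.4522) = (-1.758)×(-0.3773) = 0.6635 mol/L.
Y_S = C_S/C_{R0} = 0.6635/1.22 = 0.544.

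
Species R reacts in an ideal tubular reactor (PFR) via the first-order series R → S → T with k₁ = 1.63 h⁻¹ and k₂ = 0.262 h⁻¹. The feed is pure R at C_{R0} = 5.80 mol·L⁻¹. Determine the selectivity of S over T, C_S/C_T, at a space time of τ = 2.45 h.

1.61

For first-order series with pure R initially, C_S(τ) = k₁C_{R0}/(k₂−k₁)·(e^(−k₁τ) − e^(−k₂τ)).
e^(−k₁τ) = e^(−1.63×2.45) = e^(−3.994) = 0.01844; e^(−k₂τ) = e^(−0.6419) = 0.5263.
C_S = 1.63×5.80/(0.262−1.63) × (0.01844−0.5263) = (-6.911)×(-0.5079) = 3.510 mol·L⁻¹.
C_R = C_{R0}e^(−k₁τ) = 0.1069 mol·L⁻¹, so C_T = C_{R0}−C_R−C_S = 2.183 mol·L⁻¹; C_S/C_T = 1.61.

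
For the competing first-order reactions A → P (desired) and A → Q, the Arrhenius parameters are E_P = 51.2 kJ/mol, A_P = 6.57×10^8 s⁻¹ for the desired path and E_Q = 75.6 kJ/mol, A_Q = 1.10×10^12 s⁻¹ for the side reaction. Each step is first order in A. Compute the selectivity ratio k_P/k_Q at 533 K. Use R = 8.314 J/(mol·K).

0.147

Since both paths have the same order in A, the concentration cancels and S_{P/Q} = k_P/k_Q = (A_P/A_Q)·exp[(E_Q−E_P)/(RT)].
(E_Q−E_P)/(RT) = (75.6−51.2)×10³/(8.314×533) = 24400/4431 = 5.506.
k_P/k_Q = (6.57×10^8/1.10×10^12)·exp(5.506) = 5.973×10^-4 × 246.2 = 0.147.
Since E_P < E_Q, lowering the temperature improves selectivity toward P.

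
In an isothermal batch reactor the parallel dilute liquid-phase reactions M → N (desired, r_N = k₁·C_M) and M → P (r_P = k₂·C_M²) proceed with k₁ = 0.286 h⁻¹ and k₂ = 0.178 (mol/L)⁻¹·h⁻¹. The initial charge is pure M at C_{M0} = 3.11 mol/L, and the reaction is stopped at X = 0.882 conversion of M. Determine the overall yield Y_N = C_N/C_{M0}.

C_M = C_{M0}(1−X) = 0.3670 mol/L.
Along a PFR/batch, dC_N/dC_M = −r_N/(r_N+r_P) = −k₁/(k₁+k₂·C_M).
Integrating from C_{M0} to C_M: C_N = (0.286/0.178)·ln[(0.286+0.178·3.11)/(0.286+0.178·0.367)] = 1.607·ln(0.8396/0.3513) = 1.400 mol/L.
Y_N = C_N/C_{M0} = 1.400/3.11 = 0.450.

0.450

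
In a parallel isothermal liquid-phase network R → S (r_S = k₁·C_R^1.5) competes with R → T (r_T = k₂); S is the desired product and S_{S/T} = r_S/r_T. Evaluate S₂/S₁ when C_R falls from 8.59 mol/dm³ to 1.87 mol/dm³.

0.102

S_{S/T} = (k₁/k₂)·C_R^1.5, so S₂/S₁ = (C_{R,2}/C_{R,1})^1.5.
= (1.87/8.59)^1.5 = (0.2177)^1.5 = 0.102.
Selectivity toward S falls as C_R falls — high-concentration operation is favoured.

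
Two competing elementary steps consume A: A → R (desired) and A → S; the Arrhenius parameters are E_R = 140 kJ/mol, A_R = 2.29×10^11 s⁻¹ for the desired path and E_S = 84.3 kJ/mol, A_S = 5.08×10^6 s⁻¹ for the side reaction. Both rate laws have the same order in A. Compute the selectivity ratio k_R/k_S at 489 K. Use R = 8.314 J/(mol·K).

0.0506

Since both paths have the same order in A, the concentration cancels and S_{R/S} = k_R/k_S = (A_R/A_S)·exp[(E_S−E_R)/(RT)].
(E_S−E_R)/(RT) = (84.3−140)×10³/(8.314×489) = -55700/4066 = -13.70.
k_R/k_S = (2.29×10^11/5.08×10^6)·exp(-13.70) = 45079 × 1.122×10^-6 = 0.0506.
Since E_R > E_S, raising the temperature improves selectivity toward R.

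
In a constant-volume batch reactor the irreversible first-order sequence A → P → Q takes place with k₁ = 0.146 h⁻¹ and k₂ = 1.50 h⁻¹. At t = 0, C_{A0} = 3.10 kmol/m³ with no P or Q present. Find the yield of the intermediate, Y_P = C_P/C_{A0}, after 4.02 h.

0.0597

Solving the coupled first-order balances gives C_P(t) = [k₁/(k₂−k₁)]·C_{A0}·(e^(−k₁t) − e^(−k₂t)).
e^(−k₁t) = e^(−0.146×4.02) = e^(−0.5869) = 0.5560; e^(−k₂t) = e^(−6.030) = 0.002405.
C_P = 0.146×3.10/(1.50−0.146) × (0.5560−0.002405) = 0.3343×0.5536 = 0.1851 kmol/m³.
Y_P = C_P/C_{A0} = 0.1851/3.10 = 0.0597.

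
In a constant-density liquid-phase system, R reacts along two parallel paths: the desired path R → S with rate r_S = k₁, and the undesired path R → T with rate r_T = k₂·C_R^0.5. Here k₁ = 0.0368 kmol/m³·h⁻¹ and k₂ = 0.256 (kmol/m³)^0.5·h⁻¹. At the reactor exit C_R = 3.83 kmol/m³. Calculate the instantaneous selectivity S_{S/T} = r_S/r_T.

S_{S/T} = r_S/r_T = (k₁)/(k₂·C_R^0.5) = (k₁/k₂)·C_R^-0.5.
= (0.0368) / (0.256×3.830^0.5) = 0.03680/0.5010 = 0.0735.

0.0735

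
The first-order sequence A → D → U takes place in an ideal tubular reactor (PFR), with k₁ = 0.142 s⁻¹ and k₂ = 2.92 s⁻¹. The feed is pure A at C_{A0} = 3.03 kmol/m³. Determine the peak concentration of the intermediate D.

0.126 kmol/m³

For a first-order series the maximum intermediate yield is C_{D,max}/C_{A0} = (k₁/k₂)^[k₂/(k₂−k₁)].
= (0.142/2.92)^(2.92/(2.92−0.142)) = (0.04863)^(1.051) = 0.04167.
C_{D,max} = 0.04167×3.03 = 0.126 kmol/m³.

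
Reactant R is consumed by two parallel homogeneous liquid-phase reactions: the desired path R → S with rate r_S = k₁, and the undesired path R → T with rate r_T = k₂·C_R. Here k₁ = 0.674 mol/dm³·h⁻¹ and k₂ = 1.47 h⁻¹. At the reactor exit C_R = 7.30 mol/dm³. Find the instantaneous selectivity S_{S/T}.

S_{S/T} = r_S/r_T = (k₁)/(k₂·C_R) = (k₁/k₂)·C_R⁻¹.
= (0.674) / (1.47×7.300) = 0.6740/10.73 = 0.0628.
The undesired path is higher order in R, so low C_R (CSTR or dilute feed) favours S.

0.0628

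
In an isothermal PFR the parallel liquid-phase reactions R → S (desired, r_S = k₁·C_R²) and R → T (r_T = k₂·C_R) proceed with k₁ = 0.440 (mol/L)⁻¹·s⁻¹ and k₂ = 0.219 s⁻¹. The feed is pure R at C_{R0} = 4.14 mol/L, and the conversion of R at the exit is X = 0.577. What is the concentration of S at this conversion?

C_R = C_{R0}(1−X) = 1.751 mol/L.
Along a PFR/batch, dC_T/dC_R = −r_T/(r_S+r_T) = −k₂/(k₂+k₁·C_R).
Integrating from C_{R0} to C_R: C_T = (0.219/0.440)·ln[(0.219+0.440·4.14)/(0.219+0.440·1.75)] = 0.4977·ln(2.041/0.9895) = 0.3602 mol/L.
Then C_S = (C_{R0}−C_R) − C_T = 2.389 − 0.3602 = 2.029 mol/L.

2.03 mol/L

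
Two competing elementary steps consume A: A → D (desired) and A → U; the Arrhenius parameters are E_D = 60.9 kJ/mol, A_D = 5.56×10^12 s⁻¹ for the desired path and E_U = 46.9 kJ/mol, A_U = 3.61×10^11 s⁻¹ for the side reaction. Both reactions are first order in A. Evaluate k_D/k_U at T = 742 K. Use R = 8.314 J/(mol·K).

k_D/k_U = (A_D/A_U)·exp[−(E_D−E_U)/(RT)] = (A_D/A_U)·exp[(E_U−E_D)/(RT)].
(E_U−E_D)/(RT) = (46.9−60.9)×10³/(8.314×742) = -14000/6169 = -2.269.
k_D/k_U = (5.56×10^12/3.61×10^11)·exp(-2.269) = 15.40 × 0.1034 = 1.59.
Since E_D > E_U, raising the temperature improves selectivity toward D.

1.59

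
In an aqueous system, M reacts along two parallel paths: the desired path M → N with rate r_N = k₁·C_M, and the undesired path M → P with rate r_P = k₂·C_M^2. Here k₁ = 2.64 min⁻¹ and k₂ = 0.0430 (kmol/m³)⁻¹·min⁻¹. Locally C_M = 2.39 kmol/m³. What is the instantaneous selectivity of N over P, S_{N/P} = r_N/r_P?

S_{N/P} = r_N/r_P = (k₁·C_M)/(k₂·C_M^2) = (k₁/k₂)·C_M⁻¹.
= (2.64×2.390) / (0.0430×2.390^2) = 6.310/0.2456 = 25.7.

25.7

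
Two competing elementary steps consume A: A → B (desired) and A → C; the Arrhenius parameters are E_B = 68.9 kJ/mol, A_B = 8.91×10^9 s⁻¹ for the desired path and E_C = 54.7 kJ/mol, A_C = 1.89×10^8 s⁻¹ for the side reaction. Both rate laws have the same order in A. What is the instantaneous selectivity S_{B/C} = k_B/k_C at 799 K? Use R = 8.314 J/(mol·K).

k_B/k_C = (A_B/A_C)·exp[−(E_B−E_C)/(RT)] = (A_B/A_C)·exp[(E_C−E_B)/(RT)].
(E_C−E_B)/(RT) = (54.7−68.9)×10³/(8.314×799) = -14200/6643 = -2.138.
k_B/k_C = (8.91×10^9/1.89×10^8)·exp(-2.138) = 47.14 × 0.1179 = 5.56.
Since E_B > E_C, raising the temperature improves selectivity toward B.

5.56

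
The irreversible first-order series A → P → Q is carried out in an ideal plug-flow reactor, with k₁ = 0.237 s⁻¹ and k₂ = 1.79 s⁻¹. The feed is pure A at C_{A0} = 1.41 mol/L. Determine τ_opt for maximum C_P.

For first-order series the maximum of C_P occurs at τ_opt = ln(k₂/k₁)/(k₂−k₁).
= ln(1.79/0.237)/(1.79−0.237) = ln(7.553)/1.553 = 2.022/1.553 = 1.30 s.

1.30 s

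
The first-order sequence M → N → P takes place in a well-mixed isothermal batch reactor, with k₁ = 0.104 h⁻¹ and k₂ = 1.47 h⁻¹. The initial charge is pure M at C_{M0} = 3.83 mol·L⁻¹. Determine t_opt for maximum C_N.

Setting dC_N/dt = 0 gives t_opt = ln(k₂/k₁)/(k₂−k₁).
= ln(1.47/0.104)/(1.47−0.104) = ln(14.13)/1.366 = 2.649/1.366 = 1.94 h.

1.94 h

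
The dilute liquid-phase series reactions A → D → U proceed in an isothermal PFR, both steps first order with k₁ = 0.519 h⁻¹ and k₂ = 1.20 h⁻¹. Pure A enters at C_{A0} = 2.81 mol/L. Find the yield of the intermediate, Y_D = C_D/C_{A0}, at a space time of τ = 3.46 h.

0.115

Solving the coupled first-order balances gives C_D(τ) = [k₁/(k₂−k₁)]·C_{A0}·(e^(−k₁τ) − e^(−k₂τ)).
e^(−k₁τ) = e^(−0.519×3.46) = e^(−1.796) = 0.1660; e^(−k₂τ) = e^(−4.152) = 0.01573.
C_D = 0.519×2.81/(1.20−0.519) × (0.1660−0.01573) = 2.142×0.1503 = 0.3218 mol/L.
Y_D = C_D/C_{A0} = 0.3218/2.81 = 0.115.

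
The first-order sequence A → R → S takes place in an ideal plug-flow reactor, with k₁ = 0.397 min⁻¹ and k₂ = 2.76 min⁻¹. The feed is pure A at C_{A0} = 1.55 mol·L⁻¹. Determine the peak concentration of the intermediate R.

0.161 mol·L⁻¹

Evaluating C_R at τ_opt = ln(k₂/k₁)/(k₂−k₁) gives C_{R,max}/C_{A0} = (k₁/k₂)^[k₂/(k₂−k₁)].
= (0.397/2.76)^(2.76/(2.76−0.397)) = (0.1438)^(1.168) = 0.1038.
C_{R,max} = 0.1038×1.55 = 0.161 mol·L⁻¹.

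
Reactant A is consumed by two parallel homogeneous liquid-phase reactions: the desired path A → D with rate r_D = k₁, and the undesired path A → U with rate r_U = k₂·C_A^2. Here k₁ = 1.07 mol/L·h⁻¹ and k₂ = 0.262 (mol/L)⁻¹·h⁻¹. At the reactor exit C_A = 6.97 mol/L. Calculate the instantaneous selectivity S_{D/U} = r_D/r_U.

0.0841

S_{D/U} = r_D/r_U = (k₁)/(k₂·C_A^2) = (k₁/k₂)·C_A^-2.
= (1.07) / (0.262×6.970^2) = 1.070/12.73 = 0.0841.
The undesired path is higher order in A, so low C_A (CSTR or dilute feed) favours D.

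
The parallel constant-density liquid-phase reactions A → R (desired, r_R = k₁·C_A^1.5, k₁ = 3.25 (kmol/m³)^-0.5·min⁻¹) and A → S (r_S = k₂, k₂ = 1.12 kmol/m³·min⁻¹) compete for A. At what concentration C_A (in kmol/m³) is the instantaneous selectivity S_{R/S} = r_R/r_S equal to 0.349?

S_{R/S} = (k₁/k₂)·C_A^1.5 ⇒ C_A = (S·k₂/k₁)^(1/1.5).
= (0.349×1.12/3.25)^(0.6667) = (0.1203)^(0.6667) = 0.244 kmol/m³.

0.244 kmol/m³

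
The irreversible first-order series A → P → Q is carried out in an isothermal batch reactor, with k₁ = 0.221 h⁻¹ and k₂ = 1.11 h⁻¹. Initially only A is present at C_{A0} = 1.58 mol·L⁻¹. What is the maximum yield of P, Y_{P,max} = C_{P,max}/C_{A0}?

For a first-order series the maximum intermediate yield is C_{P,max}/C_{A0} = (k₁/k₂)^[k₂/(k₂−k₁)].
= (0.221/1.11)^(1.11/(1.11−0.221)) = (0.1991)^(1.249) = 0.1333.

0.133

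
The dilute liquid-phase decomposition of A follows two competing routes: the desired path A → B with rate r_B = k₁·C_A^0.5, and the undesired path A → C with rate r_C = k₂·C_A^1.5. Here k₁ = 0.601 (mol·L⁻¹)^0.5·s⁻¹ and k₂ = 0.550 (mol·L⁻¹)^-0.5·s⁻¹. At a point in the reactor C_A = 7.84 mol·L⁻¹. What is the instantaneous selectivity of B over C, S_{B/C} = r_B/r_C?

0.139

S_{B/C} = r_B/r_C = (k₁·C_A^0.5)/(k₂·C_A^1.5) = (k₁/k₂)·C_A⁻¹.
= (0.601×7.840^0.5) / (0.550×7.840^1.5) = 1.683/12.07 = 0.139.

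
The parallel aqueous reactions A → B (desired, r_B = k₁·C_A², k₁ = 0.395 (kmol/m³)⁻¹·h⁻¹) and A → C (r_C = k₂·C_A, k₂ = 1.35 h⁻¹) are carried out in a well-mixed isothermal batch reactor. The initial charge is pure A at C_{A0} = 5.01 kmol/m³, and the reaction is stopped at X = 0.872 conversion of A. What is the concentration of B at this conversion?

1.87 kmol/m³

C_A = C_{A0}(1−X) = 0.6413 kmol/m³.
Along a PFR/batch, dC_C/dC_A = −r_C/(r_B+r_C) = −k₂/(k₂+k₁·C_A).
Integrating from C_{A0} to C_A: C_C = (1.35/0.395)·ln[(1.35+0.395·5.01)/(1.35+0.395·0.641)] = 3.418·ln(3.329/1.603) = 2.497 kmol/m³.
Then C_B = (C_{A0}−C_A) − C_C = 4.369 − 2.497 = 1.872 kmol/m³.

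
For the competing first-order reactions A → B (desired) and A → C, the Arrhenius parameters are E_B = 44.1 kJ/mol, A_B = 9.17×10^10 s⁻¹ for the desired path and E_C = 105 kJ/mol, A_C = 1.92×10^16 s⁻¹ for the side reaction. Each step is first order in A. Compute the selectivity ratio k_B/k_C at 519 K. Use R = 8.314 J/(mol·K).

Since both paths have the same order in A, the concentration cancels and S_{B/C} = k_B/k_C = (A_B/A_C)·exp[(E_C−E_B)/(RT)].
(E_C−E_B)/(RT) = (105−44.1)×10³/(8.314×519) = 60900/4315 = 14.11.
k_B/k_C = (9.17×10^10/1.92×10^16)·exp(14.11) = 4.776×10^-6 × 1.347×10^6 = 6.44.

6.44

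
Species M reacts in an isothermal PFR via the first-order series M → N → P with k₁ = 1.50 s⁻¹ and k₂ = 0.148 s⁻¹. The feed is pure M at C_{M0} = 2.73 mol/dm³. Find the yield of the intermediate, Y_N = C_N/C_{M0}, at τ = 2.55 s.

For first-order series with pure M initially, C_N(τ) = k₁C_{M0}/(k₂−k₁)·(e^(−k₁τ) − e^(−k₂τ)).
e^(−k₁τ) = e^(−1.50×2.55) = e^(−3.825) = 0.02182; e^(−k₂τ) = e^(−0.3774) = 0.6856.
C_N = 1.50×2.73/(0.148−1.50) × (0.02182−0.6856) = (-3.029)×(-0.6638) = 2.011 mol/dm³.
Y_N = C_N/C_{M0} = 2.011/2.73 = 0.736.

0.736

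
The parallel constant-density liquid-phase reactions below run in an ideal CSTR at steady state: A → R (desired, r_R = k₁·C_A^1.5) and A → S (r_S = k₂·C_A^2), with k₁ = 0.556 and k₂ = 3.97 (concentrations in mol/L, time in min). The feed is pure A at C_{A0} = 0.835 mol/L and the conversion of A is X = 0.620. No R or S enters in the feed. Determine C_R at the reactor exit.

Exit C_A = C_{A0}(1−X) = 0.835×0.380 = 0.3173 mol/L.
In a CSTR the entire volume is at exit conditions, so r_R = 0.556×0.3173^1.5 = 0.09938 and r_S = 3.97×0.3173^2 = 0.3997.
Fraction of consumed A going to R: r_R/(r_R+r_S) = 0.1991.
C_R = 0.1991·C_{A0}·X = 0.1991×0.835×0.620 = 0.103 mol/L.

0.103 mol/L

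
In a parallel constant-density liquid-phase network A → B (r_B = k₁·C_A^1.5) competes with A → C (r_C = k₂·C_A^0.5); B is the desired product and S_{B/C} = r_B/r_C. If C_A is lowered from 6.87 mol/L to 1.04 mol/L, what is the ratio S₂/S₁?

S_{B/C} = (k₁/k₂)·C_A, so S₂/S₁ = (C_{A,2}/C_{A,1}).
= 1.04/6.87 = 0.151.
Selectivity toward B falls as C_A falls — high-concentration operation is favoured.

0.151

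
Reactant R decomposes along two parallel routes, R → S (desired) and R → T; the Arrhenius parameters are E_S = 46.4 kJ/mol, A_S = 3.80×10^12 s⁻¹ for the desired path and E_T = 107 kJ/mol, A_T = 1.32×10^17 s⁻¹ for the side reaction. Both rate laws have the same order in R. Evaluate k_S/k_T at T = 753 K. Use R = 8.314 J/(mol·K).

k_S/k_T = (A_S/A_T)·exp[−(E_S−E_T)/(RT)] = (A_S/A_T)·exp[(E_T−E_S)/(RT)].
(E_T−E_S)/(RT) = (107−46.4)×10³/(8.314×753) = 60600/6260 = 9.680.
k_S/k_T = (3.80×10^12/1.32×10^17)·exp(9.680) = 2.879×10^-5 × 15992 = 0.460.
Since E_S < E_T, lowering the temperature improves selectivity toward S.

0.460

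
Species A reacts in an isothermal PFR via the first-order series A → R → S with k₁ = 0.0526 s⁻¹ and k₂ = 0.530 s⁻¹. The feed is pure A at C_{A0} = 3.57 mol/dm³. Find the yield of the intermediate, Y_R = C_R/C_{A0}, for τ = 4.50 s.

0.0768

Solving the coupled first-order balances gives C_R(τ) = [k₁/(k₂−k₁)]·C_{A0}·(e^(−k₁τ) − e^(−k₂τ)).
e^(−k₁τ) = e^(−0.0526×4.50) = e^(−0.2367) = 0.7892; e^(−k₂τ) = e^(−2.385) = 0.09209.
C_R = 0.0526×3.57/(0.530−0.0526) × (0.7892−0.09209) = 0.3933×0.6971 = 0.2742 mol/dm³.
Y_R = C_R/C_{A0} = 0.2742/3.57 = 0.0768.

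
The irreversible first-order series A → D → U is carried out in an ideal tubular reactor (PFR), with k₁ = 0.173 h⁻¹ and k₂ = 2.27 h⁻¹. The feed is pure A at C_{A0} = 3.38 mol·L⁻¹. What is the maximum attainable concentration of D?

0.208 mol·L⁻¹

Evaluating C_D at τ_opt = ln(k₂/k₁)/(k₂−k₁) gives C_{D,max}/C_{A0} = (k₁/k₂)^[k₂/(k₂−k₁)].
= (0.173/2.27)^(2.27/(2.27−0.173)) = (0.07621)^(1.082) = 0.06163.
C_{D,max} = 0.06163×3.38 = 0.208 mol·L⁻¹.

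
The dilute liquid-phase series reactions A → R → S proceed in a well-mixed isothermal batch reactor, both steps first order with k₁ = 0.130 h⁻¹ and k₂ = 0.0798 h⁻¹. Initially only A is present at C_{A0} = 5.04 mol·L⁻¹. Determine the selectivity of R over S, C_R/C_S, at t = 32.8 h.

0.183

Solving the coupled first-order balances gives C_R(t) = [k₁/(k₂−k₁)]·C_{A0}·(e^(−k₁t) − e^(−k₂t)).
e^(−k₁t) = e^(−0.130×32.8) = e^(−4.264) = 0.01407; e^(−k₂t) = e^(−2.617) = 0.07299.
C_R = 0.130×5.04/(0.0798−0.130) × (0.01407−0.07299) = (-13.05)×(-0.05892) = 0.7691 mol·L⁻¹.
C_A = C_{A0}e^(−k₁t) = 0.07089 mol·L⁻¹, so C_S = C_{A0}−C_A−C_R = 4.200 mol·L⁻¹; C_R/C_S = 0.183.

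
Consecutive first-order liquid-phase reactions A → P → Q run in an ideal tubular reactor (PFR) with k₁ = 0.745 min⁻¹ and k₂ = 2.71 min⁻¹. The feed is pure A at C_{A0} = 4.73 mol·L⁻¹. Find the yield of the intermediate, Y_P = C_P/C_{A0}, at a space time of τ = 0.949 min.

Solving the coupled first-order balances gives C_P(τ) = [k₁/(k₂−k₁)]·C_{A0}·(e^(−k₁τ) − e^(−k₂τ)).
e^(−k₁τ) = e^(−0.745×0.949) = e^(−0.7070) = 0.4931; e^(−k₂τ) = e^(−2.572) = 0.07640.
C_P = 0.745×4.73/(2.71−0.745) × (0.4931−0.07640) = 1.793×0.4167 = 0.7473 mol·L⁻¹.
Y_P = C_P/C_{A0} = 0.7473/4.73 = 0.158.

0.158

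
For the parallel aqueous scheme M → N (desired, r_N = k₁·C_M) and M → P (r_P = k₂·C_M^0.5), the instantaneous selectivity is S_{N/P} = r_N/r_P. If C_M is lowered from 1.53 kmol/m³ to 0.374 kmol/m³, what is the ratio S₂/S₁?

0.494

S_{N/P} = (k₁/k₂)·C_M^0.5, so S₂/S₁ = (C_{M,2}/C_{M,1})^0.5.
= (0.374/1.53)^0.5 = (0.2444)^0.5 = 0.494.
Selectivity toward N falls as C_M falls — high-concentration operation is favoured.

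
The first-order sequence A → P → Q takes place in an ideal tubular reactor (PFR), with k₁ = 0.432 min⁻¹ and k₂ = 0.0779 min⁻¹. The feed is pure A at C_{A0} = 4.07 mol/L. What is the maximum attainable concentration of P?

2.79 mol/L

At the optimum, C_{P,max}/C_{A0} = (k₁/k₂)^[k₂/(k₂−k₁)].
= (0.432/0.0779)^(0.0779/(0.0779−0.432)) = (5.546)^(-0.2200) = 0.6860.
C_{P,max} = 0.6860×4.07 = 2.79 mol/L.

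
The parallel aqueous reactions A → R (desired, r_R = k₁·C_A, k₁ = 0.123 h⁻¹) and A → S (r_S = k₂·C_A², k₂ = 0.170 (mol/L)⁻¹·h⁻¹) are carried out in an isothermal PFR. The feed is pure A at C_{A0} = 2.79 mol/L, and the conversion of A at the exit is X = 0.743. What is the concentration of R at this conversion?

0.645 mol/L

C_A = C_{A0}(1−X) = 0.7170 mol/L.
Along a PFR/batch, dC_R/dC_A = −r_R/(r_R+r_S) = −k₁/(k₁+k₂·C_A).
Integrating from C_{A0} to C_A: C_R = (0.123/0.170)·ln[(0.123+0.170·2.79)/(0.123+0.170·0.717)] = 0.7235·ln(0.5973/0.2449) = 0.6451 mol/L.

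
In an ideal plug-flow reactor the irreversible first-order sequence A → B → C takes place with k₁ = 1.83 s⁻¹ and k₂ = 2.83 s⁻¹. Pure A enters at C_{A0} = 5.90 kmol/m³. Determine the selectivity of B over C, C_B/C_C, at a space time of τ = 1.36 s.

Solving the coupled first-order balances gives C_B(τ) = [k₁/(k₂−k₁)]·C_{A0}·(e^(−k₁τ) − e^(−k₂τ)).
e^(−k₁τ) = e^(−1.83×1.36) = e^(−2.489) = 0.08301; e^(−k₂τ) = e^(−3.849) = 0.02131.
C_B = 1.83×5.90/(2.83−1.83) × (0.08301−0.02131) = 10.80×0.06170 = 0.6662 kmol/m³.
C_A = C_{A0}e^(−k₁τ) = 0.4898 kmol/m³, so C_C = C_{A0}−C_A−C_B = 4.744 kmol/m³; C_B/C_C = 0.140.

0.140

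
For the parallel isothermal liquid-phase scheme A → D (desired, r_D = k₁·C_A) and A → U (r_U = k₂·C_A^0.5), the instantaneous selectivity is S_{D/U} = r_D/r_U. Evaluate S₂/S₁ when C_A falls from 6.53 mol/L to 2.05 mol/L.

S_{D/U} = (k₁/k₂)·C_A^0.5, so S₂/S₁ = (C_{A,2}/C_{A,1})^0.5.
= (2.05/6.53)^0.5 = (0.3139)^0.5 = 0.560.
Selectivity toward D falls as C_A falls — high-concentration operation is favoured.

0.560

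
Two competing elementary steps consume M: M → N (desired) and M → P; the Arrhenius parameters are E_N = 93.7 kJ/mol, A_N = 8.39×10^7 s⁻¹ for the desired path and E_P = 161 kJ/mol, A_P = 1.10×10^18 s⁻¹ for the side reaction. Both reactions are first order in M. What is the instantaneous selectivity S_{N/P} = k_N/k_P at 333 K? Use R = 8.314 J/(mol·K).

Since both paths have the same order in M, the concentration cancels and S_{N/P} = k_N/k_P = (A_N/A_P)·exp[(E_P−E_N)/(RT)].
(E_P−E_N)/(RT) = (161−93.7)×10³/(8.314×333) = 67300/2769 = 24.31.
k_N/k_P = (8.39×10^7/1.10×10^18)·exp(24.31) = 7.627×10^-11 × 3.607×10^10 = 2.75.

2.75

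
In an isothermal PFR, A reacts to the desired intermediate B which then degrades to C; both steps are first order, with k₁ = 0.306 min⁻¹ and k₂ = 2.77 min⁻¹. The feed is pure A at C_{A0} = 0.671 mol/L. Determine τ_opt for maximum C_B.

The intermediate peaks when r₁ = r₂, i.e. k₁e^(−k₁τ) = k₂e^(−k₂τ), giving τ_opt = ln(k₂/k₁)/(k₂−k₁).
= ln(2.77/0.306)/(2.77−0.306) = ln(9.052)/2.464 = 2.203/2.464 = 0.894 min.

0.894 min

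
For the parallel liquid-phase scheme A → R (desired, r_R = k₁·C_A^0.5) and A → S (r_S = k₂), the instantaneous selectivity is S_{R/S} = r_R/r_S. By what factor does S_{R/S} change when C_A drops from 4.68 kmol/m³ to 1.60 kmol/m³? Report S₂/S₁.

0.585

S_{R/S} = (k₁/k₂)·C_A^0.5, so S₂/S₁ = (C_{A,2}/C_{A,1})^0.5.
= (1.60/4.68)^0.5 = (0.3419)^0.5 = 0.585.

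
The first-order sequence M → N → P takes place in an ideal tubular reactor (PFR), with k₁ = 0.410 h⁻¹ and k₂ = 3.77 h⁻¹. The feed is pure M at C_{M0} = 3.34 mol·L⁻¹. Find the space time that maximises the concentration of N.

0.660 h

Setting dC_N/dτ = 0 gives τ_opt = ln(k₂/k₁)/(k₂−k₁).
= ln(3.77/0.410)/(3.77−0.410) = ln(9.195)/3.360 = 2.219/3.360 = 0.660 h.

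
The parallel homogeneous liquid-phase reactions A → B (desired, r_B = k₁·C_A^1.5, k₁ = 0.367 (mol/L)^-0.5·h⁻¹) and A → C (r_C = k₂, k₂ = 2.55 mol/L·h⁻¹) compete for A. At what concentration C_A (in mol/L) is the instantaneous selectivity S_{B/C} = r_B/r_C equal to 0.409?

S_{B/C} = (k₁/k₂)·C_A^1.5 ⇒ C_A = (S·k₂/k₁)^(1/1.5).
= (0.409×2.55/0.367)^(0.6667) = (2.842)^(0.6667) = 2.01 mol/L.

2.01 mol/L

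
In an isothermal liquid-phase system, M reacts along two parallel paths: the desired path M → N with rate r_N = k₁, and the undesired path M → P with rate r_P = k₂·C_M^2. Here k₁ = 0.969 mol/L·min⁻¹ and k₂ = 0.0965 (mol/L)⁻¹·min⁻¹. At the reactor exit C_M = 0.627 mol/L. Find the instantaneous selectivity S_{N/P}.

25.5

S_{N/P} = r_N/r_P = (k₁)/(k₂·C_M^2) = (k₁/k₂)·C_M^-2.
= (0.969) / (0.0965×0.6270^2) = 0.9690/0.03794 = 25.5.
The undesired path is higher order in M, so low C_M (CSTR or dilute feed) favours N.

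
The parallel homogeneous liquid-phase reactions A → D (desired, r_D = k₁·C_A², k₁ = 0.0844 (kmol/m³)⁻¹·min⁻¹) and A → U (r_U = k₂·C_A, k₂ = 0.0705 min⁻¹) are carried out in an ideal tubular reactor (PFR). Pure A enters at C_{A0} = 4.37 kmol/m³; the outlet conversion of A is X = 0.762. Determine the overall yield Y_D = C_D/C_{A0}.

0.567

C_A = C_{A0}(1−X) = 1.040 kmol/m³.
Along a PFR/batch, dC_U/dC_A = −r_U/(r_D+r_U) = −k₂/(k₂+k₁·C_A).
Integrating from C_{A0} to C_A: C_U = (0.0705/0.0844)·ln[(0.0705+0.0844·4.37)/(0.0705+0.0844·1.04)] = 0.8353·ln(0.4393/0.1583) = 0.8527 kmol/m³.
Then C_D = (C_{A0}−C_A) − C_U = 3.330 − 0.8527 = 2.477 kmol/m³.
Y_D = C_D/C_{A0} = 2.477/4.37 = 0.567.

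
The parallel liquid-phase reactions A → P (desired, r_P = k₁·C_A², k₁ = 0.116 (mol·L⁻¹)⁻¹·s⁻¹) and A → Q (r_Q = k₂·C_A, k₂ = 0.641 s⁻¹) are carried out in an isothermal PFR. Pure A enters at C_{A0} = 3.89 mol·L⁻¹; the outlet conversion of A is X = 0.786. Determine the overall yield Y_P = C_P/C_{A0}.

C_A = C_{A0}(1−X) = 0.8325 mol·L⁻¹.
Along a PFR/batch, dC_Q/dC_A = −r_Q/(r_P+r_Q) = −k₂/(k₂+k₁·C_A).
Integrating from C_{A0} to C_A: C_Q = (0.641/0.116)·ln[(0.641+0.116·3.89)/(0.641+0.116·0.832)] = 5.526·ln(1.092/0.7376) = 2.170 mol·L⁻¹.
Then C_P = (C_{A0}−C_A) − C_Q = 3.058 − 2.170 = 0.8879 mol·L⁻¹.
Y_P = C_P/C_{A0} = 0.8879/3.89 = 0.228.

0.228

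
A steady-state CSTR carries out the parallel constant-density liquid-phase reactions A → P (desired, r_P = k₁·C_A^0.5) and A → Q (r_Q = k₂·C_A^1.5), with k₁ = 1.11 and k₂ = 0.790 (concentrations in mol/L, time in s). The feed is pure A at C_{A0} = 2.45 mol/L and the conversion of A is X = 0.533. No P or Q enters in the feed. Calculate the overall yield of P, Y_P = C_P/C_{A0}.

Exit C_A = C_{A0}(1−X) = 2.45×0.467 = 1.144 mol/L.
A CSTR operates uniformly at the exit composition, giving r_P = 1.187 and r_Q = 0.9668 (each k·C_A^n at C_A = 1.144).
Fraction of consumed A going to P: r_P/(r_P+r_Q) = 0.5512.
C_P = 0.5512·C_{A0}·X = 0.5512×2.45×0.533 = 0.720 mol/L; Y_P = C_P/C_{A0} = 0.294.

0.294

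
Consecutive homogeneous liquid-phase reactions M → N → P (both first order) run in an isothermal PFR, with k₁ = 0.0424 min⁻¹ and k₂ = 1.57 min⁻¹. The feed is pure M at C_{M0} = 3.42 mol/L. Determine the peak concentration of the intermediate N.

For a first-order series the maximum intermediate yield is C_{N,max}/C_{M0} = (k₁/k₂)^[k₂/(k₂−k₁)].
= (0.0424/1.57)^(1.57/(1.57−0.0424)) = (0.02701)^(1.028) = 0.02443.
C_{N,max} = 0.02443×3.42 = 0.0836 mol/L.

0.0836 mol/L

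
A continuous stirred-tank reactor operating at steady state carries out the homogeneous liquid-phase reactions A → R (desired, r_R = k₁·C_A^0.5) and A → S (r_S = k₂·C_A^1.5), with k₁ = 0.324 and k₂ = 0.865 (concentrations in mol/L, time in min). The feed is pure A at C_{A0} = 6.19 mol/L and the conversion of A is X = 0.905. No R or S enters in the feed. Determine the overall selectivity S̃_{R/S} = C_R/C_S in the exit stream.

Exit C_A = C_{A0}(1−X) = 6.19×0.0950 = 0.5880 mol/L.
Rates in a CSTR are evaluated at the outlet concentration: r_R = 0.324×0.5880^0.5 = 0.2485, r_S = 0.865×0.5880^1.5 = 0.3901.
Overall selectivity = C_R/C_S = r_Rτ/(r_Sτ) = r_R/r_S = 0.637.

0.637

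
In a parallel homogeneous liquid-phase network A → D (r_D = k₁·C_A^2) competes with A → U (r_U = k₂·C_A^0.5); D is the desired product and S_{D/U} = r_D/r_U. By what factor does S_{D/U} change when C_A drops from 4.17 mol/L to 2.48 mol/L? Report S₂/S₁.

S_{D/U} = (k₁/k₂)·C_A^1.5, so S₂/S₁ = (C_{A,2}/C_{A,1})^1.5.
= (2.48/4.17)^1.5 = (0.5947)^1.5 = 0.459.

0.459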